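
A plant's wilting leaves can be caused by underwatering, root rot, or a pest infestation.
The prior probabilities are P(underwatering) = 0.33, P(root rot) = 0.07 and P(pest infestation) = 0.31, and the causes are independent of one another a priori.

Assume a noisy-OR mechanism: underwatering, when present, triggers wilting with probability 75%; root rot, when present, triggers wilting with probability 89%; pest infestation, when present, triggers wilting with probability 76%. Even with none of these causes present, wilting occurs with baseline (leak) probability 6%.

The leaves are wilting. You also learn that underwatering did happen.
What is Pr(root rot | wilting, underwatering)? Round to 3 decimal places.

Pr(root rot | wilting, underwatering) ≈ 0.083

Under noisy-OR, P(wilting | causes) = 1 − (1−0.06)·∏(1−qᵢ) over the active causes.
P(wilting | underwatering) = 0.765·0.93·0.69 + 0.9436·0.93·0.31 + 0.97415·0.07·0.69 + 0.993796·0.07·0.31 = 0.490900 + 0.272040 + 0.047051 + 0.021565 = 0.831556
Of this, 0.068616 comes from 0.047051 + 0.021565 (the root rot=true cases).
Hence the posterior is 0.068616/0.831556 ≈ 0.083.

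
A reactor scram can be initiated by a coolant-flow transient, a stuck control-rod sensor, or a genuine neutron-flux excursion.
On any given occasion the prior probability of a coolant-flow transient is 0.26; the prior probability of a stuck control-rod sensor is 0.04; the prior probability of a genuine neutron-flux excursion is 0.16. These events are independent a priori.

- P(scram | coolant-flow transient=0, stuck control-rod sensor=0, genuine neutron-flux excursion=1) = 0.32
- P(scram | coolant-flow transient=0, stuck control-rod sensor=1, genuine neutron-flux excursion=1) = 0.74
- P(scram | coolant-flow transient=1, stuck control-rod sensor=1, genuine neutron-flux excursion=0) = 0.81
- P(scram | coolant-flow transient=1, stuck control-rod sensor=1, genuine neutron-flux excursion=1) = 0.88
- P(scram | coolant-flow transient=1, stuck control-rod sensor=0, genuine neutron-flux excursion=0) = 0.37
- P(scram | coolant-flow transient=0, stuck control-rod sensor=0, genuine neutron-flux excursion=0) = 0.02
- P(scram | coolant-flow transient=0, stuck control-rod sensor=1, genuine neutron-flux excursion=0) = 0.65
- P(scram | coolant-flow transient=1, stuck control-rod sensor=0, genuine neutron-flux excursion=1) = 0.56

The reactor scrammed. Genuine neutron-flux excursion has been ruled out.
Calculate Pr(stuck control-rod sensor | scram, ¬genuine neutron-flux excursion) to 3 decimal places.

Pr(stuck control-rod sensor | scram, ¬genuine neutron-flux excursion) ≈ 0.206

By total probability over the 4 (coolant-flow transient, stuck control-rod sensor) configurations:
  P(scram | ¬genuine neutron-flux excursion) = 0.02·0.74·0.96 + 0.65·0.74·0.04 + 0.37·0.26·0.96 + 0.81·0.26·0.04
        = 0.014208 + 0.019240 + 0.092352 + 0.008424 = 0.134224
Keeping only the stuck control-rod sensor-present terms gives 0.027664, so
  P(stuck control-rod sensor | scram, ¬genuine neutron-flux excursion) = 0.027664 / 0.134224 ≈ 0.206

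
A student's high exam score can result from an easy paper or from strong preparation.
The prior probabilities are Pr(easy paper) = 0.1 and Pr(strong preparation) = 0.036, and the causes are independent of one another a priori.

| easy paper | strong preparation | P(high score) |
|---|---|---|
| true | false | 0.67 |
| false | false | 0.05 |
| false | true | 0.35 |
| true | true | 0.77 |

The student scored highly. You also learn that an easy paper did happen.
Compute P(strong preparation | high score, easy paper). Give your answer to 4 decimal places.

P(strong preparation | high score, easy paper) ≈ 0.0412

P(high score | easy paper) = 0.67·0.964 + 0.77·0.036 = 0.645880 + 0.027720 = 0.673600
The strong preparation-present share is 0.77·0.036 = 0.027720.
So P(strong preparation | high score, easy paper) = 0.027720/0.673600 ≈ 0.0412.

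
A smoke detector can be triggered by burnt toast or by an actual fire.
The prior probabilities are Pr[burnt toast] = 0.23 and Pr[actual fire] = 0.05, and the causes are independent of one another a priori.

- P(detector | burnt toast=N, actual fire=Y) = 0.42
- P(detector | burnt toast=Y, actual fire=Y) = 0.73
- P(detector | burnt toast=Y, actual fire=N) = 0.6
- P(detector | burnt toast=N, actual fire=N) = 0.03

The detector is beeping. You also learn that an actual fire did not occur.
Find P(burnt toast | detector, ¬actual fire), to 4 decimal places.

P(detector | ¬actual fire) = 0.03*0.77 + 0.6*0.23 = 0.023100 + 0.138000 = 0.161100
The burnt toast-present share is 0.6*0.23 = 0.138000.
Hence the posterior is 0.138000/0.161100 ≈ 0.8566.

P(burnt toast | detector, ¬actual fire) ≈ 0.8566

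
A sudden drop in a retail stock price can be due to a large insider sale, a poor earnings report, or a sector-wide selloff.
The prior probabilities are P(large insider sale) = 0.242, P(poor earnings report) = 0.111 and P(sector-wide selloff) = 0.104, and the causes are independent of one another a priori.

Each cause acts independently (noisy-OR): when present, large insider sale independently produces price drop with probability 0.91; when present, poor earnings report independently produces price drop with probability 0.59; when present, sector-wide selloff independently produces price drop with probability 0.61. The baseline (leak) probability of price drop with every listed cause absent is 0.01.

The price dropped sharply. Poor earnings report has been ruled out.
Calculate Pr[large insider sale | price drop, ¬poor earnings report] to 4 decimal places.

Pr[large insider sale | price drop, ¬poor earnings report] ≈ 0.8008

Under noisy-OR, P(price drop | causes) = 1 − (1−0.01)·∏(1−qᵢ) over the active causes.
P(price drop | ¬poor earnings report) = 0.01·0.758·0.896 + 0.6139·0.758·0.104 + 0.9109·0.242·0.896 + 0.965251·0.242·0.104 = 0.006792 + 0.048395 + 0.197512 + 0.024293 = 0.276992
The large insider sale-present share is 0.197512 + 0.024293 = 0.221805.
P(large insider sale | price drop, ¬poor earnings report) = 0.221805 / 0.276992 ≈ 0.8008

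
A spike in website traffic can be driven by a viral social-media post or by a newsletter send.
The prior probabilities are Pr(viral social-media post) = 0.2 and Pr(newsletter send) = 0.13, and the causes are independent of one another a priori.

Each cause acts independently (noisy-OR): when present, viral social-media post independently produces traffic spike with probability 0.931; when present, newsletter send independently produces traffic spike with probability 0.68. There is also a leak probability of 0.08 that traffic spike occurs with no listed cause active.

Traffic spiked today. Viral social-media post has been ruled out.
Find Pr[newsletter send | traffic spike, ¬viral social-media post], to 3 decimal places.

Under noisy-OR, P(traffic spike | causes) = 1 − (1−0.08)·∏(1−qᵢ) over the active causes.
Enumerate both values of newsletter send and weight by the priors:
  P(traffic spike | ¬viral social-media post) = 0.08·0.87 + 0.7056·0.13
        = 0.069600 + 0.091728 = 0.161328
Configurations with newsletter send contribute 0.091728, so
  P(newsletter send | traffic spike, ¬viral social-media post) = 0.091728 / 0.161328 ≈ 0.569

Pr[newsletter send | traffic spike, ¬viral social-media post] ≈ 0.569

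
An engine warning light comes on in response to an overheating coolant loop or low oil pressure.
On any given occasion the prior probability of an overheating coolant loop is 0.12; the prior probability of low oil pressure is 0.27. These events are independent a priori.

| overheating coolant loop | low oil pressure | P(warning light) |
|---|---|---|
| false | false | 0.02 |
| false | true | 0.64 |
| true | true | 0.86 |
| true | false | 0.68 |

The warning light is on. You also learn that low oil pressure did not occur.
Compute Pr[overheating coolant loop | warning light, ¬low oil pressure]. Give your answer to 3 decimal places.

Pr[overheating coolant loop | warning light, ¬low oil pressure] ≈ 0.823

Numerator (weight on configurations with overheating coolant loop): 0.68·0.12 = 0.081600
The normalizing constant is 0.02·0.88 + 0.68·0.12 = 0.099200
Posterior = 0.081600 / 0.099200 ≈ 0.823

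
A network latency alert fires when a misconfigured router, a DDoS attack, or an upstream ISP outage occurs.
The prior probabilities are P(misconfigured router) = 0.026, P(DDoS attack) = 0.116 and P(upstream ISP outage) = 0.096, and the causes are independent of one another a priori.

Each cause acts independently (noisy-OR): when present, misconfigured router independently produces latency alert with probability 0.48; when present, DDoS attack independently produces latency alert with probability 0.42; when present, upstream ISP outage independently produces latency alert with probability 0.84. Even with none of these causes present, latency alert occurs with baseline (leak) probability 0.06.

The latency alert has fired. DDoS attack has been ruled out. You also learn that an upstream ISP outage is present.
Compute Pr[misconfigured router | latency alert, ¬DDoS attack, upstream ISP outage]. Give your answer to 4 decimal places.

Pr[misconfigured router | latency alert, ¬DDoS attack, upstream ISP outage] ≈ 0.0281

Under noisy-OR, P(latency alert | causes) = 1 − (1−0.06)·∏(1−qᵢ) over the active causes.
P(latency alert | ¬DDoS attack, upstream ISP outage) = 0.8496×0.974 + 0.921792×0.026 = 0.827510 + 0.023967 = 0.851477
Of this, 0.023967 comes from 0.921792×0.026 (the misconfigured router=true cases).
So P(misconfigured router | latency alert, ¬DDoS attack, upstream ISP outage) = 0.023967/0.851477 ≈ 0.0281.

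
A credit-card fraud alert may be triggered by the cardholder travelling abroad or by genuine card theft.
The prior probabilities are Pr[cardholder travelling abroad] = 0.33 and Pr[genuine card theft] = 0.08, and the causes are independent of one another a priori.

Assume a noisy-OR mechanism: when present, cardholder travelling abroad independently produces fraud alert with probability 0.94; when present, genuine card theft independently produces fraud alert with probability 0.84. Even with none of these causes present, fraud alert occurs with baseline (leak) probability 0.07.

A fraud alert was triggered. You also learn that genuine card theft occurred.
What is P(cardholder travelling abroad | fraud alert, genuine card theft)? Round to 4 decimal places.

P(cardholder travelling abroad | fraud alert, genuine card theft) ≈ 0.3645

Under noisy-OR, P(fraud alert | causes) = 1 − (1−0.07)·∏(1−qᵢ) over the active causes.
Enumerate both values of cardholder travelling abroad and weight by the priors:
  P(fraud alert | genuine card theft) = 0.8512×0.67 + 0.991072×0.33
        = 0.570304 + 0.327054 = 0.897358
The terms with cardholder travelling abroad present sum to 0.327054, so
  P(cardholder travelling abroad | fraud alert, genuine card theft) = 0.327054 / 0.897358 ≈ 0.3645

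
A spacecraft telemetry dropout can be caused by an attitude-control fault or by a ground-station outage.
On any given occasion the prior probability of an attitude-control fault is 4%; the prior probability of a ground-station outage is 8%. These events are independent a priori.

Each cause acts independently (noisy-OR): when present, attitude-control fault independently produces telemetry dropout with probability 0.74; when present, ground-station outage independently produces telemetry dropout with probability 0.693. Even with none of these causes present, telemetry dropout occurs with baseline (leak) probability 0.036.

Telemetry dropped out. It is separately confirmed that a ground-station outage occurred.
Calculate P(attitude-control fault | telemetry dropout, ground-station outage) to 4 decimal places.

P(attitude-control fault | telemetry dropout, ground-station outage) ≈ 0.0518

Under noisy-OR, P(telemetry dropout | causes) = 1 − (1−0.036)·∏(1−qᵢ) over the active causes.
Enumerate both values of attitude-control fault and weight by the priors:
  P(telemetry dropout | ground-station outage) = 0.704052·0.96 + 0.923054·0.04
        = 0.675890 + 0.036922 = 0.712812
Configurations with attitude-control fault contribute 0.036922, so
  P(attitude-control fault | telemetry dropout, ground-station outage) = 0.036922 / 0.712812 ≈ 0.0518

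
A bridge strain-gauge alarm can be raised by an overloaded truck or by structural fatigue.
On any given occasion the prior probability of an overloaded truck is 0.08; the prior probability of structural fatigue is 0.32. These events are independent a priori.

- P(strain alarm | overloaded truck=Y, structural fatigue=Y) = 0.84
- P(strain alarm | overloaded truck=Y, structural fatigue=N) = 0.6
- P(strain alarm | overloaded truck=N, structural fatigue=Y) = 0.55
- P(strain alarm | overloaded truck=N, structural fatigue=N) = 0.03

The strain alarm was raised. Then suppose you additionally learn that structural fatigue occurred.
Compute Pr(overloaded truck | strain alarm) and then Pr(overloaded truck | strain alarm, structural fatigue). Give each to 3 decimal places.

P(strain alarm) = 0.03*0.92*0.68 + 0.55*0.92*0.32 + 0.6*0.08*0.68 + 0.84*0.08*0.32 = 0.018768 + 0.161920 + 0.032640 + 0.021504 = 0.234832
Of this, 0.054144 comes from 0.032640 + 0.021504 (the overloaded truck=true cases).
P(overloaded truck | strain alarm) = 0.054144 / 0.234832 ≈ 0.231

With the extra evidence:
By total probability over both values of overloaded truck:
  P(strain alarm | structural fatigue) = 0.55*0.92 + 0.84*0.08
        = 0.506000 + 0.067200 = 0.573200
Keeping only the overloaded truck-present terms gives 0.067200, so
  P(overloaded truck | strain alarm, structural fatigue) = 0.067200 / 0.573200 ≈ 0.117

Pr(overloaded truck | strain alarm) ≈ 0.231; Pr(overloaded truck | strain alarm, structural fatigue) ≈ 0.117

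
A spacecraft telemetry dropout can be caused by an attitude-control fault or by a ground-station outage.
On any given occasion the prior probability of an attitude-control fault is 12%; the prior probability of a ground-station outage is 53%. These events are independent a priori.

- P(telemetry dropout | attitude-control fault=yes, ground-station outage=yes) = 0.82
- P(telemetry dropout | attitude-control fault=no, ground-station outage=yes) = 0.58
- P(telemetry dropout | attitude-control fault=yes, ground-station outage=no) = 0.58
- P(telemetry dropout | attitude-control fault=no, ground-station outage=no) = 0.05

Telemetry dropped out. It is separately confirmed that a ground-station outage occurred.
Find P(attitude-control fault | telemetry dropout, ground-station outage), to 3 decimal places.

P(attitude-control fault | telemetry dropout, ground-station outage) ≈ 0.162

By total probability over both values of attitude-control fault:
  P(telemetry dropout | ground-station outage) = 0.58·0.88 + 0.82·0.12
        = 0.510400 + 0.098400 = 0.608800
The terms with attitude-control fault present sum to 0.098400, so
  P(attitude-control fault | telemetry dropout, ground-station outage) = 0.098400 / 0.608800 ≈ 0.162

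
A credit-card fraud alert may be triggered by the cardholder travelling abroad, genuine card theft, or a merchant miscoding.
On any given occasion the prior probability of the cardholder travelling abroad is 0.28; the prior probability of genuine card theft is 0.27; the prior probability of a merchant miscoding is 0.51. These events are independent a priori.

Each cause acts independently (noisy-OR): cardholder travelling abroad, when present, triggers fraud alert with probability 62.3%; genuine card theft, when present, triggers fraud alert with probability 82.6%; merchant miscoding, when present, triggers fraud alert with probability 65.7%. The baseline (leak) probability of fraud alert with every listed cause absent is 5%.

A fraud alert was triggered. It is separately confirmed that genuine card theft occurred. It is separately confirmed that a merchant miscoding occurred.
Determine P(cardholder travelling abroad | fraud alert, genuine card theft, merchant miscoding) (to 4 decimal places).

Under noisy-OR, P(fraud alert | causes) = 1 − (1−0.05)·∏(1−qᵢ) over the active causes.
Weight on cardholder travelling abroad=true, given the evidence: 0.978625*0.28 = 0.274015
Normalizer over all consistent configurations: 0.943302*0.72 + 0.978625*0.28 = 0.953192
Posterior = 0.274015 / 0.953192 ≈ 0.2875

P(cardholder travelling abroad | fraud alert, genuine card theft, merchant miscoding) ≈ 0.2875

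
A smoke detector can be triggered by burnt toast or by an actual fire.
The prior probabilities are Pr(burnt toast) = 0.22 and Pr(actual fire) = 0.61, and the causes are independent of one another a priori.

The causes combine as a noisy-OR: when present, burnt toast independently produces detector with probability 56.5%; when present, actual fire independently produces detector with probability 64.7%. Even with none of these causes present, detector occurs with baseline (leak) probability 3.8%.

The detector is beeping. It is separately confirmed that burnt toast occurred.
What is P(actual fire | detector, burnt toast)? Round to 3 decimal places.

P(actual fire | detector, burnt toast) ≈ 0.696

Under noisy-OR, P(detector | causes) = 1 − (1−0.038)·∏(1−qᵢ) over the active causes.
P(detector | burnt toast) = 0.58153·0.39 + 0.85228·0.61 = 0.226797 + 0.519891 = 0.746688
Of this, 0.519891 comes from 0.85228·0.61 (the actual fire=true cases).
So P(actual fire | detector, burnt toast) = 0.519891/0.746688 ≈ 0.696.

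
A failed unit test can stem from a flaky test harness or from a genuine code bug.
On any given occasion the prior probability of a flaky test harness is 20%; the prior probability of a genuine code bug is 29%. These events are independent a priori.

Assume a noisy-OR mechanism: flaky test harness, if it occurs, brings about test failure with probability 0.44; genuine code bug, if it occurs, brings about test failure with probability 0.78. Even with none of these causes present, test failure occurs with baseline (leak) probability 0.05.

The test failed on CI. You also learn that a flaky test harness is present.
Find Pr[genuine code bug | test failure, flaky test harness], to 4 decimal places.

Under noisy-OR, P(test failure | causes) = 1 − (1−0.05)·∏(1−qᵢ) over the active causes.
By total probability over both values of genuine code bug:
  P(test failure | flaky test harness) = 0.468·0.71 + 0.88296·0.29
        = 0.332280 + 0.256058 = 0.588338
Configurations with genuine code bug contribute 0.256058, so
  P(genuine code bug | test failure, flaky test harness) = 0.256058 / 0.588338 ≈ 0.4352

Pr[genuine code bug | test failure, flaky test harness] ≈ 0.4352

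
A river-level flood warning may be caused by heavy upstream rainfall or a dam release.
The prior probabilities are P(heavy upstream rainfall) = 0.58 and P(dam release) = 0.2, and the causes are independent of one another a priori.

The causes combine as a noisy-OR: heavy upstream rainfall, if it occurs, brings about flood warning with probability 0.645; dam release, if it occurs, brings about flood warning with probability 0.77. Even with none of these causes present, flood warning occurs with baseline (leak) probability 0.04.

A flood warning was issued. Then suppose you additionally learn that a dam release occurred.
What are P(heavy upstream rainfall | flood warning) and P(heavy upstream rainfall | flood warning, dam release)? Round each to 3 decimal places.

Under noisy-OR, P(flood warning | causes) = 1 − (1−0.04)·∏(1−qᵢ) over the active causes.
Sum P(flood warning|·) weighted by the priors over the 4 (heavy upstream rainfall, dam release) configurations:
  P(flood warning) = 0.04·0.42·0.8 + 0.7792·0.42·0.2 + 0.6592·0.58·0.8 + 0.921616·0.58·0.2
        = 0.013440 + 0.065453 + 0.305869 + 0.106907 = 0.491669
The terms with heavy upstream rainfall present sum to 0.412776, so
  P(heavy upstream rainfall | flood warning) = 0.412776 / 0.491669 ≈ 0.840

Now also conditioning on dam release=true:
Weight on heavy upstream rainfall=true, given the evidence: 0.921616×0.58 = 0.534537
Normalizer over all consistent configurations: 0.7792×0.42 + 0.921616×0.58 = 0.861801
Posterior = 0.534537 / 0.861801 ≈ 0.620
— dam release explains away the evidence for heavy upstream rainfall.

P(heavy upstream rainfall | flood warning) ≈ 0.840; P(heavy upstream rainfall | flood warning, dam release) ≈ 0.620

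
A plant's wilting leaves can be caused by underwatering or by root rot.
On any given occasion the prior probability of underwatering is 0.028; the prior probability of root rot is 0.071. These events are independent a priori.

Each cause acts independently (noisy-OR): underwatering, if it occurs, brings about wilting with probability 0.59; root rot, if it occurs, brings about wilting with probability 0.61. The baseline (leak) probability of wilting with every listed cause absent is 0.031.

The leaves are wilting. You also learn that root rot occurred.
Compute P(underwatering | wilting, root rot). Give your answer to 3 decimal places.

Under noisy-OR, P(wilting | causes) = 1 − (1−0.031)·∏(1−qᵢ) over the active causes.
P(wilting | root rot) = 0.62209·0.972 + 0.845057·0.028 = 0.604671 + 0.023662 = 0.628333
Restricting to configurations with underwatering present: 0.845057·0.028 = 0.023662.
P(underwatering | wilting, root rot) = 0.023662 / 0.628333 ≈ 0.038

P(underwatering | wilting, root rot) ≈ 0.038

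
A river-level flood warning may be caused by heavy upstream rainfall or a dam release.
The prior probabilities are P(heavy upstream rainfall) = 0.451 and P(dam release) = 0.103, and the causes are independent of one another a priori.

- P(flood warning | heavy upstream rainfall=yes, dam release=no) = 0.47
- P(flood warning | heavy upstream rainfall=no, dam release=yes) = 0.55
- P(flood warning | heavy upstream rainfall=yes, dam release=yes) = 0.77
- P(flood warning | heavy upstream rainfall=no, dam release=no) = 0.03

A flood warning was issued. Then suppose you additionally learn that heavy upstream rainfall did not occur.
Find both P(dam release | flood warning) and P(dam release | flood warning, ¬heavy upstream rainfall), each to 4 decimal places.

P(dam release | flood warning) ≈ 0.2460; P(dam release | flood warning, ¬heavy upstream rainfall) ≈ 0.6780

P(flood warning) = 0.03·0.549·0.897 + 0.55·0.549·0.103 + 0.47·0.451·0.897 + 0.77·0.451·0.103 = 0.014774 + 0.031101 + 0.190137 + 0.035769 = 0.271781
Of this, 0.066870 comes from 0.031101 + 0.035769 (the dam release=true cases).
So P(dam release | flood warning) = 0.066870/0.271781 ≈ 0.2460.

Now also conditioning on heavy upstream rainfall≠true:
By total probability over both values of dam release:
  P(flood warning | ¬heavy upstream rainfall) = 0.03×0.897 + 0.55×0.103
        = 0.026910 + 0.056650 = 0.083560
The terms with dam release present sum to 0.056650, so
  P(dam release | flood warning, ¬heavy upstream rainfall) = 0.056650 / 0.083560 ≈ 0.6780
Ruling out heavy upstream rainfall raises the posterior on dam release — the flip side of explaining away.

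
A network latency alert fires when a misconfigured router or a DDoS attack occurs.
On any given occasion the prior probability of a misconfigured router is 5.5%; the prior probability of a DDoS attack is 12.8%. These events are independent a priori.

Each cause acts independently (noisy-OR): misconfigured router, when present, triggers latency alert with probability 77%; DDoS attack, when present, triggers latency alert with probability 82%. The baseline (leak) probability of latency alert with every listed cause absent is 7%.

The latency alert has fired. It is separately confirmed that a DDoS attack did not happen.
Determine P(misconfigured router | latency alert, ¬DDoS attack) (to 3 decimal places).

Under noisy-OR, P(latency alert | causes) = 1 − (1−0.07)·∏(1−qᵢ) over the active causes.
By total probability over both values of misconfigured router:
  P(latency alert | ¬DDoS attack) = 0.07×0.945 + 0.7861×0.055
        = 0.066150 + 0.043236 = 0.109386
Keeping only the misconfigured router-present terms gives 0.043236, so
  P(misconfigured router | latency alert, ¬DDoS attack) = 0.043236 / 0.109386 ≈ 0.395

P(misconfigured router | latency alert, ¬DDoS attack) ≈ 0.395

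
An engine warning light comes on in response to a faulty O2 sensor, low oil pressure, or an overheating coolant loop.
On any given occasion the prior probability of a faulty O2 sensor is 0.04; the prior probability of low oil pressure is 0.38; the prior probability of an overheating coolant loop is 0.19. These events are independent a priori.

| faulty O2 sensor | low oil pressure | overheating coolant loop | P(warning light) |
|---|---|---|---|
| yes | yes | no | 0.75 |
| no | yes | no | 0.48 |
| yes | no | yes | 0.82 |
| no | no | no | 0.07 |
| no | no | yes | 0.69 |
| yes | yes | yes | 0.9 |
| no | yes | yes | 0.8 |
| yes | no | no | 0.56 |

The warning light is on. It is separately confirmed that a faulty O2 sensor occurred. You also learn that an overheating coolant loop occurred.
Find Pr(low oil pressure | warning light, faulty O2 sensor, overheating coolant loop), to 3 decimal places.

Pr(low oil pressure | warning light, faulty O2 sensor, overheating coolant loop) ≈ 0.402

Weight on low oil pressure=true, given the evidence: 0.9×0.38 = 0.342000
The normalizing constant is 0.82×0.62 + 0.9×0.38 = 0.850400
Posterior = 0.342000 / 0.850400 ≈ 0.402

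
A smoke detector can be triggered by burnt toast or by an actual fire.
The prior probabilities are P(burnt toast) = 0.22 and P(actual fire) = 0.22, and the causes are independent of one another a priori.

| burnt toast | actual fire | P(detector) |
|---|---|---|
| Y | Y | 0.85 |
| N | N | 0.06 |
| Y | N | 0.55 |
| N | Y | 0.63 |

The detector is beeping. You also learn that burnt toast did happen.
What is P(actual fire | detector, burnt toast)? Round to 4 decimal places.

P(detector | burnt toast) = 0.55·0.78 + 0.85·0.22 = 0.429000 + 0.187000 = 0.616000
The actual fire-present share is 0.85·0.22 = 0.187000.
So P(actual fire | detector, burnt toast) = 0.187000/0.616000 ≈ 0.3036.

P(actual fire | detector, burnt toast) ≈ 0.3036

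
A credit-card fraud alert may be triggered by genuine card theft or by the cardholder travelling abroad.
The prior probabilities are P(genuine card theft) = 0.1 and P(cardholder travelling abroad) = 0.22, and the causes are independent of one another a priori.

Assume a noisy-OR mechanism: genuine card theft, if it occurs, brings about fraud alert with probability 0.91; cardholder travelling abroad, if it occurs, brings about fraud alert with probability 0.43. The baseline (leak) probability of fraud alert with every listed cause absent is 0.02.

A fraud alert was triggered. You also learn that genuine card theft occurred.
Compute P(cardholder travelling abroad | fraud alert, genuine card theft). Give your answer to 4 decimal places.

P(cardholder travelling abroad | fraud alert, genuine card theft) ≈ 0.2271

Under noisy-OR, P(fraud alert | causes) = 1 − (1−0.02)·∏(1−qᵢ) over the active causes.
Sum P(fraud alert|·) weighted by the priors over both values of cardholder travelling abroad:
  P(fraud alert | genuine card theft) = 0.9118×0.78 + 0.949726×0.22
        = 0.711204 + 0.208940 = 0.920144
The terms with cardholder travelling abroad present sum to 0.208940, so
  P(cardholder travelling abroad | fraud alert, genuine card theft) = 0.208940 / 0.920144 ≈ 0.2271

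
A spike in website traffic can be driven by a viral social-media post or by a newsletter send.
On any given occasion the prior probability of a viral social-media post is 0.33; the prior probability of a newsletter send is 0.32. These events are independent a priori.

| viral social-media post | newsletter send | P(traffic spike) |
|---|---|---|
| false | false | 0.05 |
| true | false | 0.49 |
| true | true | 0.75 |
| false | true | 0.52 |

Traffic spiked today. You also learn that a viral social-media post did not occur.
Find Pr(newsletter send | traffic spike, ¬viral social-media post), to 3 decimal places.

Enumerate both values of newsletter send and weight by the priors:
  P(traffic spike | ¬viral social-media post) = 0.05*0.68 + 0.52*0.32
        = 0.034000 + 0.166400 = 0.200400
The terms with newsletter send present sum to 0.166400, so
  P(newsletter send | traffic spike, ¬viral social-media post) = 0.166400 / 0.200400 ≈ 0.830

Pr(newsletter send | traffic spike, ¬viral social-media post) ≈ 0.830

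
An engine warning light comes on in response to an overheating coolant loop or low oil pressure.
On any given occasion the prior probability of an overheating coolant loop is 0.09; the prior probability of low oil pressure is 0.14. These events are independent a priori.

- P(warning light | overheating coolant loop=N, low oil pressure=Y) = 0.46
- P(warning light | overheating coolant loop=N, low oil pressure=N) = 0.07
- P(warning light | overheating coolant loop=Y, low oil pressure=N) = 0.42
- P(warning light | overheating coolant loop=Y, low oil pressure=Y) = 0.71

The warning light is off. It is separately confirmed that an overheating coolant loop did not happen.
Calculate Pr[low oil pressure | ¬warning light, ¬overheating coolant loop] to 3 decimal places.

Numerator (weight on configurations with low oil pressure): 0.54×0.14 = 0.075600
Normalizer over all consistent configurations: 0.93×0.86 + 0.54×0.14 = 0.875400
Posterior = 0.075600 / 0.875400 ≈ 0.086

Pr[low oil pressure | ¬warning light, ¬overheating coolant loop] ≈ 0.086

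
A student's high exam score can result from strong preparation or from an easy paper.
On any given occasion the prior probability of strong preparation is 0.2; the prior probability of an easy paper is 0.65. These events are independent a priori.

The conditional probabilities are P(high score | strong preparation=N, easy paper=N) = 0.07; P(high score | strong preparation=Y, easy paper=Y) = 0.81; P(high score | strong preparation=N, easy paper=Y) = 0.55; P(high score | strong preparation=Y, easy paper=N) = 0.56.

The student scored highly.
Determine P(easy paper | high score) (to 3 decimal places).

P(easy paper | high score) ≈ 0.869

P(high score) = 0.07*0.8*0.35 + 0.55*0.8*0.65 + 0.56*0.2*0.35 + 0.81*0.2*0.65 = 0.019600 + 0.286000 + 0.039200 + 0.105300 = 0.450100
The easy paper-present share is 0.286000 + 0.105300 = 0.391300.
P(easy paper | high score) = 0.391300 / 0.450100 ≈ 0.869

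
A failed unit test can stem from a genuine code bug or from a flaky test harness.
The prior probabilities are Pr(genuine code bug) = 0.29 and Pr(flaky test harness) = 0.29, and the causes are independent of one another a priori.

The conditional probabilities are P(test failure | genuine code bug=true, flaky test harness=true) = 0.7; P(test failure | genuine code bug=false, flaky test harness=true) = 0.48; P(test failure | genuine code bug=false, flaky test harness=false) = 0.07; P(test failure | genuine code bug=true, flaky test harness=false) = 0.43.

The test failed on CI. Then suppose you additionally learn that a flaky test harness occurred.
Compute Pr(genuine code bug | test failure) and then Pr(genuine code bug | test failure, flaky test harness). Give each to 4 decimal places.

Pr(genuine code bug | test failure) ≈ 0.5236; Pr(genuine code bug | test failure, flaky test harness) ≈ 0.3733

By total probability over the 4 (genuine code bug, flaky test harness) configurations:
  P(test failure) = 0.07·0.71·0.71 + 0.48·0.71·0.29 + 0.43·0.29·0.71 + 0.7·0.29·0.29
        = 0.035287 + 0.098832 + 0.088537 + 0.058870 = 0.281526
The terms with genuine code bug present sum to 0.147407, so
  P(genuine code bug | test failure) = 0.147407 / 0.281526 ≈ 0.5236

Now condition on the additional information:
For the numerator, keep only genuine code bug=true terms: 0.7·0.29 = 0.203000
The normalizing constant is 0.48·0.71 + 0.7·0.29 = 0.543800
P(genuine code bug | test failure, flaky test harness) = 0.203000/0.543800 ≈ 0.3733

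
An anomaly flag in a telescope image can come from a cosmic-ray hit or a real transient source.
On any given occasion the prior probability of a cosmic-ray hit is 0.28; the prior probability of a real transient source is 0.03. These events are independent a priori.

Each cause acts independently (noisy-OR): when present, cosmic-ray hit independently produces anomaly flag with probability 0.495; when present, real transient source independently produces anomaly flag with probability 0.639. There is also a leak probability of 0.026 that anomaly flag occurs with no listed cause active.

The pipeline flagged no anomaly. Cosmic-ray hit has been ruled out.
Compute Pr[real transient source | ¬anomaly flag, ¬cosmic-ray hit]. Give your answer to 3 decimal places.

Under noisy-OR, P(anomaly flag | causes) = 1 − (1−0.026)·∏(1−qᵢ) over the active causes.
Enumerate both values of real transient source and weight by the priors:
  P(¬anomaly flag | ¬cosmic-ray hit) = 0.974×0.97 + 0.351614×0.03
        = 0.944780 + 0.010548 = 0.955328
Configurations with real transient source contribute 0.010548, so
  P(real transient source | ¬anomaly flag, ¬cosmic-ray hit) = 0.010548 / 0.955328 ≈ 0.011

Pr[real transient source | ¬anomaly flag, ¬cosmic-ray hit] ≈ 0.011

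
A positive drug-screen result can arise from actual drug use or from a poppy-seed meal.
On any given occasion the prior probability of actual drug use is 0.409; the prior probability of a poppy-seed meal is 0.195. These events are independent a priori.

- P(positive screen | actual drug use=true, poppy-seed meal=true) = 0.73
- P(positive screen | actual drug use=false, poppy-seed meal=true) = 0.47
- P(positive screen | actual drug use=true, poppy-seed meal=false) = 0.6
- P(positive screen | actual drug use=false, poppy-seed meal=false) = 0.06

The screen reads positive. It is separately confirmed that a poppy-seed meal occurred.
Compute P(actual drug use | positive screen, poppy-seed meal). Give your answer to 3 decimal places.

Sum P(positive screen|·) weighted by the priors over both values of actual drug use:
  P(positive screen | poppy-seed meal) = 0.47*0.591 + 0.73*0.409
        = 0.277770 + 0.298570 = 0.576340
Configurations with actual drug use contribute 0.298570, so
  P(actual drug use | positive screen, poppy-seed meal) = 0.298570 / 0.576340 ≈ 0.518

P(actual drug use | positive screen, poppy-seed meal) ≈ 0.518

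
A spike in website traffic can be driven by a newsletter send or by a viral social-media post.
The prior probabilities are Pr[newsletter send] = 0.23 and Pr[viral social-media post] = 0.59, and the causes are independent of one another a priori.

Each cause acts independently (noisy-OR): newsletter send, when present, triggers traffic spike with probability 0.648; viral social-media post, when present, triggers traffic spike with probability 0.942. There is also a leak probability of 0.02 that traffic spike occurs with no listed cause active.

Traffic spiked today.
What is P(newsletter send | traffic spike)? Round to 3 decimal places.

P(newsletter send | traffic spike) ≈ 0.309

Under noisy-OR, P(traffic spike | causes) = 1 − (1−0.02)·∏(1−qᵢ) over the active causes.
P(traffic spike) = 0.02*0.77*0.41 + 0.94316*0.77*0.59 + 0.65504*0.23*0.41 + 0.979992*0.23*0.59 = 0.006314 + 0.428478 + 0.061770 + 0.132985 = 0.629547
Of this, 0.194755 comes from 0.061770 + 0.132985 (the newsletter send=true cases).
So P(newsletter send | traffic spike) = 0.194755/0.629547 ≈ 0.309.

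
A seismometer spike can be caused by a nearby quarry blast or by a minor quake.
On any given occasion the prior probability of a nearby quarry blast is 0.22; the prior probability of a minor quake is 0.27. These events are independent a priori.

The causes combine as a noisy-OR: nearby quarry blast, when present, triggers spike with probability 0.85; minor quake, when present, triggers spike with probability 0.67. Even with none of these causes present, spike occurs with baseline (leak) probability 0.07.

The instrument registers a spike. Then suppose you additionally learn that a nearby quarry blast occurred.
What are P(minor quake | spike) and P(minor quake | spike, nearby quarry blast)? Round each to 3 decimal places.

P(minor quake | spike) ≈ 0.532; P(minor quake | spike, nearby quarry blast) ≈ 0.291

Under noisy-OR, P(spike | causes) = 1 − (1−0.07)·∏(1−qᵢ) over the active causes.
Sum P(spike|·) weighted by the priors over the 4 (nearby quarry blast, minor quake) configurations:
  P(spike) = 0.07×0.78×0.73 + 0.6931×0.78×0.27 + 0.8605×0.22×0.73 + 0.953965×0.22×0.27
        = 0.039858 + 0.145967 + 0.138196 + 0.056666 = 0.380687
The terms with minor quake present sum to 0.202633, so
  P(minor quake | spike) = 0.202633 / 0.380687 ≈ 0.532

Now also conditioning on nearby quarry blast=true:
Weight on minor quake=true, given the evidence: 0.953965·0.27 = 0.257571
Denominator P(spike | nearby quarry blast): 0.8605·0.73 + 0.953965·0.27 = 0.885736
Posterior = 0.257571 / 0.885736 ≈ 0.291
Conditioning on nearby quarry blast lowers the posterior on minor quake: the classic explaining-away effect in a common-effect structure.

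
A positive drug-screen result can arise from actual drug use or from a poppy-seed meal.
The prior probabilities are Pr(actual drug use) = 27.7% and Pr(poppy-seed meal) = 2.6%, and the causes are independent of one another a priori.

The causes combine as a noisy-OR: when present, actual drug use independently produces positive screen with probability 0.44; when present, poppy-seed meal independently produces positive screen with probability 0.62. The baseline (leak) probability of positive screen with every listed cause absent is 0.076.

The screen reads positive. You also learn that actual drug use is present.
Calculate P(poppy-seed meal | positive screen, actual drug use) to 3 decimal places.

Under noisy-OR, P(positive screen | causes) = 1 − (1−0.076)·∏(1−qᵢ) over the active causes.
P(positive screen | actual drug use) = 0.48256*0.974 + 0.803373*0.026 = 0.470013 + 0.020888 = 0.490901
Of this, 0.020888 comes from 0.803373*0.026 (the poppy-seed meal=true cases).
So P(poppy-seed meal | positive screen, actual drug use) = 0.020888/0.490901 ≈ 0.043.

P(poppy-seed meal | positive screen, actual drug use) ≈ 0.043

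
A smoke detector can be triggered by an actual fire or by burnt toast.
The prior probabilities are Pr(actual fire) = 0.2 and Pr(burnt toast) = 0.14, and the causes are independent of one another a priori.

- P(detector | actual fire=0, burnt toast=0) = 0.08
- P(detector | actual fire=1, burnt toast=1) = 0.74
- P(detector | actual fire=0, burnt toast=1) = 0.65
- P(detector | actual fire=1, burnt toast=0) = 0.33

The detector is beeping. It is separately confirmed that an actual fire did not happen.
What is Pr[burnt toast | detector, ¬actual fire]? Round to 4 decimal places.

P(detector | ¬actual fire) = 0.08*0.86 + 0.65*0.14 = 0.068800 + 0.091000 = 0.159800
Of this, 0.091000 comes from 0.65*0.14 (the burnt toast=true cases).
So P(burnt toast | detector, ¬actual fire) = 0.091000/0.159800 ≈ 0.5695.

Pr[burnt toast | detector, ¬actual fire] ≈ 0.5695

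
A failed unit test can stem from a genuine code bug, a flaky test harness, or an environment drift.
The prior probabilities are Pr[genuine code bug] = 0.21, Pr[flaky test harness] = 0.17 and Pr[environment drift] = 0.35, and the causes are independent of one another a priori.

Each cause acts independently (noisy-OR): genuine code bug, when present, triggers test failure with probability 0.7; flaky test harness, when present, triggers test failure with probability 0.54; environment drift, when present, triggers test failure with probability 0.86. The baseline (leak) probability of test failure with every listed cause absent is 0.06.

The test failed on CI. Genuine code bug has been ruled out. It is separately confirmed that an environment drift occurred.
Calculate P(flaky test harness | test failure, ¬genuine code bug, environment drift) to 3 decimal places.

Under noisy-OR, P(test failure | causes) = 1 − (1−0.06)·∏(1−qᵢ) over the active causes.
By total probability over both values of flaky test harness:
  P(test failure | ¬genuine code bug, environment drift) = 0.8684×0.83 + 0.939464×0.17
        = 0.720772 + 0.159709 = 0.880481
Configurations with flaky test harness contribute 0.159709, so
  P(flaky test harness | test failure, ¬genuine code bug, environment drift) = 0.159709 / 0.880481 ≈ 0.181

P(flaky test harness | test failure, ¬genuine code bug, environment drift) ≈ 0.181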